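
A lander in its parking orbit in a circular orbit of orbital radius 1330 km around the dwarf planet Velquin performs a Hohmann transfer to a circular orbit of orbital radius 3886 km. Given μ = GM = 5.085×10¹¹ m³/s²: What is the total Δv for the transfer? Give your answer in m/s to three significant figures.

Δv_total ≈ 240 m/s

r₁ = 1330 km = 1.330×10⁶ m.
r₂ = 3886 km = 3.886×10⁶ m.
Transfer ellipse a_t = (r₁ + r₂)/2 = 2.608×10⁶ m.
At r₁: circular v_c1 = √(μ/r₁) = 618.3 m/s; transfer-periapsis v_p = √[μ(2/r₁ − 1/a_t)] = 754.8 m/s.
Δv₁ = v_p − v_c1 = 136.4 m/s.
At r₂: circular v_c2 = √(μ/r₂) = 361.7 m/s; transfer-apoapsis v_a = √[μ(2/r₂ − 1/a_t)] = 258.3 m/s.
Δv₂ = v_c2 − v_a = 103.4 m/s.
Total Δv = Δv₁ + Δv₂ = 239.9 m/s.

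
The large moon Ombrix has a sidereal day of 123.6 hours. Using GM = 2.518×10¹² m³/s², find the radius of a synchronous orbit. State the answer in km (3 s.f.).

r_sync ≈ 23300 km

T = 123.6 hours = 4.450×10⁵ s.
A synchronous orbit has period T, so by Kepler's third law a = (μT²/4π²)^(1/3).
μT²/4π² = 2.518×10¹² × (4.450×10⁵)² / 39.48 = 1.263×10²² m³.
a = 2.329×10⁷ m = 23287 km.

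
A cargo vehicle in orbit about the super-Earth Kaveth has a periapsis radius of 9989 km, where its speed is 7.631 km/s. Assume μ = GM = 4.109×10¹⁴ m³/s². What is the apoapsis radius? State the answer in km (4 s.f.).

apoapsis radius ≈ 24200 km

r_p = 9.989×10⁶ m.
Specific energy ε = v²/2 − μ/r = -1.202×10⁷ J/kg, so a = −μ/(2ε) = 1.709×10⁷ m.
The apsides satisfy r_p + r_a = 2a, so the apoapsis radius is 2a − r_p = 2.420×10⁷ m = 24198 km.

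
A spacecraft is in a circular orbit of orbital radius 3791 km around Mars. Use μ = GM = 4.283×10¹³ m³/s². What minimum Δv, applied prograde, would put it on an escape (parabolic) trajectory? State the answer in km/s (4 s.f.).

r = 3791 km = 3.791×10⁶ m.
Circular speed v_c = √(μ/r) = 3361 m/s.
Escape speed v_esc = √(2μ/r) = √2 × v_c = 4753 m/s.
Δv = v_esc − v_c = 1392 m/s = 1.392 km/s.

Δv ≈ 1.392 km/s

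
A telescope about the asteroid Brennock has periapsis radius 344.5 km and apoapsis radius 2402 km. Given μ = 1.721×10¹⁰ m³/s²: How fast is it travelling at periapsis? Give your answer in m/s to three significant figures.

v ≈ 296 m/s

Semi-major axis a = (r_p + r_a)/2 = 1373.2 km = 1.373×10⁶ m.
Vis-viva: v² = μ(2/r − 1/a) = 1.721×10¹⁰ × (5.806×10⁻⁶ − 7.282×10⁻⁷) = 8.738×10⁴ m²/s².
v = 295.6 m/s.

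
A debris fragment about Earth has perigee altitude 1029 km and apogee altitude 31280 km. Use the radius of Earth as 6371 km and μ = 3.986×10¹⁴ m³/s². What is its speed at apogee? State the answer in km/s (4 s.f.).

r_p = 6371 + 1029 = 7400.0 km = 7.4000×10⁶ m.
r_a = 6371 + 31280 = 37651 km = 3.7651×10⁷ m.
Semi-major axis a = (r_p + r_a)/2 = 22526 km = 2.253×10⁷ m.
Vis-viva: v² = μ(2/r − 1/a) = 3.986×10¹⁴ × (5.312×10⁻⁸ − 4.439×10⁻⁸) = 3.478×10⁶ m²/s².
v = 1865 m/s = 1.865 km/s.

v ≈ 1.865 km/s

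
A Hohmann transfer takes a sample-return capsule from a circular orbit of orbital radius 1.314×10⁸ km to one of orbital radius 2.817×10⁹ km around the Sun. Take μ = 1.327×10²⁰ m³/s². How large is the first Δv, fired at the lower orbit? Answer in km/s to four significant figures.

Δv ≈ 12.15 km/s

r₁ = 1.314×10⁸ km = 1.314×10¹¹ m.
r₂ = 2.817×10⁹ km = 2.817×10¹² m.
Transfer ellipse a_t = (r₁ + r₂)/2 = 1.474×10¹² m.
At r₁: circular v_c1 = √(μ/r₁) = 31780 m/s; transfer-perihelion v_p = √[μ(2/r₁ − 1/a_t)] = 43930 m/s.
Δv₁ = v_p − v_c1 = 12150 m/s.
= 12.15 km/s.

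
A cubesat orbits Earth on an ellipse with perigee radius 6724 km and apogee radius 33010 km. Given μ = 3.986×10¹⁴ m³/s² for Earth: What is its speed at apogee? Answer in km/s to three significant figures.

Semi-major axis a = (r_p + r_a)/2 = 19867 km = 1.987×10⁷ m.
Vis-viva: v² = μ(2/r − 1/a) = 3.986×10¹⁴ × (6.059×10⁻⁸ − 5.033×10⁻⁸) = 4.087×10⁶ m²/s².
v = 2022 m/s = 2.022 km/s.

v ≈ 2.02 km/s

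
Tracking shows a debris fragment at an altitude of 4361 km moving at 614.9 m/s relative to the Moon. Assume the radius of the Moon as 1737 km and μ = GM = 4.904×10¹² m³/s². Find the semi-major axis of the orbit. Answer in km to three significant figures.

r = 1737 + 4361 = 6098.0 km = 6.098×10⁶ m.
Vis-viva rearranged: 1/a = 2/r − v²/μ = 3.280×10⁻⁷ − 7.710×10⁻⁸ = 2.509×10⁻⁷ m⁻¹.
a = 3.986×10⁶ m = 3986.0 km.

a ≈ 3990 km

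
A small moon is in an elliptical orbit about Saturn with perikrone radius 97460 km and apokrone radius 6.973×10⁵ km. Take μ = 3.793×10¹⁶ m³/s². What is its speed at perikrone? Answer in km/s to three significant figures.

v ≈ 26.1 km/s

Semi-major axis a = (r_p + r_a)/2 = 3.9738×10⁵ km = 3.974×10⁸ m.
Vis-viva: v² = μ(2/r − 1/a) = 3.793×10¹⁶ × (2.052×10⁻⁸ − 2.516×10⁻⁹) = 6.829×10⁸ m²/s².
v = 26130 m/s = 26.13 km/s.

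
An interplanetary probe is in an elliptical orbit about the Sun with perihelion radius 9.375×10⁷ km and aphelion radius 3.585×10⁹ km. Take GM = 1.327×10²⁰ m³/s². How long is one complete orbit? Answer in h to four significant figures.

T ≈ 378000 h

Semi-major axis a = (r_p + r_a)/2 = (9.3750×10⁷ + 3.5850×10⁹)/2 = 1.8394×10⁹ km = 1.839×10¹² m.
By Kepler's third law T = 2π√(a³/μ) = 2π × 2.166×10⁸ = 1.361×10⁹ s.
= 3.780×10⁵ h.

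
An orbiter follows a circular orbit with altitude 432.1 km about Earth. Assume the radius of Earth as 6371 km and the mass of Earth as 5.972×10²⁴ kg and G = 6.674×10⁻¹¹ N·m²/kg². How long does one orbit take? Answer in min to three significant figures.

μ = GM = 6.674×10⁻¹¹ × 5.972×10²⁴ = 3.986×10¹⁴ m³/s².
r = 6371 + 432.1 = 6803.1 km = 6.8031×10⁶ m.
Kepler's third law: T = 2π√(r³/μ) = 2π√((6.803×10⁶)³ / 3.986×10¹⁴).
r³/μ = 7.900×10⁵ s², so T = 2π × 8.888×10² = 5.585×10³ s.
Converting: 5.585×10³ s ÷ 60.00 = 93.08 min.

T ≈ 93.1 min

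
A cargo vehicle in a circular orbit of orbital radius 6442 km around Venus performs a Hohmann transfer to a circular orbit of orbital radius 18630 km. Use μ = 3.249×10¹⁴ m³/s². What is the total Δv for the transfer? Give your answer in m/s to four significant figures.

Δv_total ≈ 2738 m/s

r₁ = 6442 km = 6.442×10⁶ m.
r₂ = 18630 km = 1.863×10⁷ m.
Transfer ellipse a_t = (r₁ + r₂)/2 = 1.254×10⁷ m.
At r₁: circular v_c1 = √(μ/r₁) = 7102 m/s; transfer-periapsis v_p = √[μ(2/r₁ − 1/a_t)] = 8657 m/s.
Δv₁ = v_p − v_c1 = 1556 m/s.
At r₂: circular v_c2 = √(μ/r₂) = 4176 m/s; transfer-apoapsis v_a = √[μ(2/r₂ − 1/a_t)] = 2994 m/s.
Δv₂ = v_c2 − v_a = 1182 m/s.
Total Δv = Δv₁ + Δv₂ = 2738 m/s.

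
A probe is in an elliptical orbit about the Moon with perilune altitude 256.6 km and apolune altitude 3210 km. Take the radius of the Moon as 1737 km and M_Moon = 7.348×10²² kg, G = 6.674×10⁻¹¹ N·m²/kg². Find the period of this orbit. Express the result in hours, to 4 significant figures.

T ≈ 5.095 hours

μ = GM = 6.674×10⁻¹¹ × 7.348×10²² = 4.904×10¹² m³/s².
r_p = 1737 + 256.6 = 1993.6 km = 1.9936×10⁶ m.
r_a = 1737 + 3210 = 4947.0 km = 4.9470×10⁶ m.
Semi-major axis a = (r_p + r_a)/2 = (1993.6 + 4947.0)/2 = 3470.3 km = 3.470×10⁶ m.
By Kepler's third law T = 2π√(a³/μ) = 2π × 2.919×10³ = 1.834×10⁴ s.
= 5.095 hours.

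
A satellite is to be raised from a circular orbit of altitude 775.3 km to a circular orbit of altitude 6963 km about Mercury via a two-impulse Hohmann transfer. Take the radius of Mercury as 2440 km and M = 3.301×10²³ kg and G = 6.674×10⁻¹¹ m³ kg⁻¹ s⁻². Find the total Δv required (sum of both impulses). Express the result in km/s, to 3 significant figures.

Δv_total ≈ 1.02 km/s

μ = GM = 6.674×10⁻¹¹ × 3.301×10²³ = 2.203×10¹³ m³/s².
r₁ = 2440 + 775.3 = 3215.3 km = 3.2153×10⁶ m.
r₂ = 2440 + 6963 = 9403.0 km = 9.4030×10⁶ m.
Transfer ellipse a_t = (r₁ + r₂)/2 = 6.309×10⁶ m.
At r₁: circular v_c1 = √(μ/r₁) = 2618 m/s; transfer-periherm v_p = √[μ(2/r₁ − 1/a_t)] = 3196 m/s.
Δv₁ = v_p − v_c1 = 578.0 m/s.
At r₂: circular v_c2 = √(μ/r₂) = 1531 m/s; transfer-apoherm v_a = √[μ(2/r₂ − 1/a_t)] = 1093 m/s.
Δv₂ = v_c2 − v_a = 438.0 m/s.
Total Δv = Δv₁ + Δv₂ = 1016 m/s = 1.016 km/s.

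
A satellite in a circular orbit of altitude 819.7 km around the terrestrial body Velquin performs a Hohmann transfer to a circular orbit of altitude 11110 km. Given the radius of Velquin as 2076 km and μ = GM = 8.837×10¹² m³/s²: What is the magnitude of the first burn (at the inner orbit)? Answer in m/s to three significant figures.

Δv ≈ 490 m/s

r₁ = 2076 + 819.7 = 2895.7 km = 2.8957×10⁶ m.
r₂ = 2076 + 11110 = 13186 km = 1.3186×10⁷ m.
Transfer ellipse a_t = (r₁ + r₂)/2 = 8.041×10⁶ m.
At r₁: circular v_c1 = √(μ/r₁) = 1747 m/s; transfer-periapsis v_p = √[μ(2/r₁ − 1/a_t)] = 2237 m/s.
Δv₁ = v_p − v_c1 = 490.1 m/s.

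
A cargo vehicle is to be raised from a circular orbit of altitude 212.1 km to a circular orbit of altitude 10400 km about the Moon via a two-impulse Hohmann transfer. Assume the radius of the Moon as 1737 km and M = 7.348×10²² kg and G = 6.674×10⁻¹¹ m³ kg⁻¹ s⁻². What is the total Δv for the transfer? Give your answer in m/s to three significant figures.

μ = GM = 6.674×10⁻¹¹ × 7.348×10²² = 4.904×10¹² m³/s².
r₁ = 1737 + 212.1 = 1949.1 km = 1.9491×10⁶ m.
r₂ = 1737 + 10400 = 12137 km = 1.2137×10⁷ m.
Transfer ellipse a_t = (r₁ + r₂)/2 = 7.043×10⁶ m.
At r₁: circular v_c1 = √(μ/r₁) = 1586 m/s; transfer-perilune v_p = √[μ(2/r₁ − 1/a_t)] = 2082 m/s.
Δv₁ = v_p − v_c1 = 496.1 m/s.
At r₂: circular v_c2 = √(μ/r₂) = 635.7 m/s; transfer-apolune v_a = √[μ(2/r₂ − 1/a_t)] = 334.4 m/s.
Δv₂ = v_c2 − v_a = 301.3 m/s.
Total Δv = Δv₁ + Δv₂ = 797.3 m/s.

Δv_total ≈ 797 m/s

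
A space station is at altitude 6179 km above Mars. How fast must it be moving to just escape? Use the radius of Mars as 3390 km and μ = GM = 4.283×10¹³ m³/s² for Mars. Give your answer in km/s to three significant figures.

r = 3390 + 6179 = 9569.0 km = 9.5690×10⁶ m.
Escape speed v_esc = √(2μ/r) = √(2 × 4.283×10¹³ / 9.569×10⁶) = √(8.952×10⁶) = 2992 m/s.
= 2.992 km/s.

v_esc ≈ 2.99 km/s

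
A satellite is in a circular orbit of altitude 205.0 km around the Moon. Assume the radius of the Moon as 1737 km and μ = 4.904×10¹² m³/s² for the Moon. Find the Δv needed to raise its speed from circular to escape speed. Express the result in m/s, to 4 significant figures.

Δv ≈ 658.2 m/s

r = 1737 + 205.0 = 1942.0 km = 1.9420×10⁶ m.
Circular speed v_c = √(μ/r) = 1589 m/s.
Escape speed v_esc = √(2μ/r) = √2 × v_c = 2247 m/s.
Δv = v_esc − v_c = 658.2 m/s.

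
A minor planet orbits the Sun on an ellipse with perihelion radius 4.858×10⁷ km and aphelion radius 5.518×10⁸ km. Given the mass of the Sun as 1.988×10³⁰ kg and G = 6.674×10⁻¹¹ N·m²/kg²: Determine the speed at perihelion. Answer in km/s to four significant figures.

μ = GM = 6.674×10⁻¹¹ × 1.988×10³⁰ = 1.327×10²⁰ m³/s².
Semi-major axis a = (r_p + r_a)/2 = 3.0019×10⁸ km = 3.002×10¹¹ m.
Vis-viva: v² = μ(2/r − 1/a) = 1.327×10²⁰ × (4.117×10⁻¹¹ − 3.331×10⁻¹²) = 5.020×10⁹ m²/s².
v = 70850 m/s = 70.85 km/s.

v ≈ 70.85 km/s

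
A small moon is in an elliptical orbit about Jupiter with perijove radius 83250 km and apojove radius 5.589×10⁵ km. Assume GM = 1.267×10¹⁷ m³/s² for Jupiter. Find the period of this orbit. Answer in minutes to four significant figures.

Semi-major axis a = (r_p + r_a)/2 = (83250 + 5.5890×10⁵)/2 = 3.2108×10⁵ km = 3.211×10⁸ m.
By Kepler's third law T = 2π√(a³/μ) = 2π × 1.616×10⁴ = 1.016×10⁵ s.
= 1693 minutes.

T ≈ 1693 minutes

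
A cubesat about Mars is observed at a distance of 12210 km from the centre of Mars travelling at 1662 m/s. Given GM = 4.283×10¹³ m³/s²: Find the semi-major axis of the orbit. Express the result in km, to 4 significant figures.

r = 1.221×10⁷ m.
Vis-viva rearranged: 1/a = 2/r − v²/μ = 1.638×10⁻⁷ − 6.449×10⁻⁸ = 9.931×10⁻⁸ m⁻¹.
a = 1.007×10⁷ m = 10070 km.

a ≈ 10070 km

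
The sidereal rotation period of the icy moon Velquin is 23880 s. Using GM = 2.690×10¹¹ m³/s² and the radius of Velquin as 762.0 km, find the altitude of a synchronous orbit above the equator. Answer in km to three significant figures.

h_sync ≈ 810 km

A synchronous orbit has period T, so by Kepler's third law a = (μT²/4π²)^(1/3).
μT²/4π² = 2.690×10¹¹ × (2.388×10⁴)² / 39.48 = 3.886×10¹⁸ m³.
a = 1.572×10⁶ m = 1572.1 km.
Altitude h = a − R = 1572.1 − 762.0 = 810.12 km.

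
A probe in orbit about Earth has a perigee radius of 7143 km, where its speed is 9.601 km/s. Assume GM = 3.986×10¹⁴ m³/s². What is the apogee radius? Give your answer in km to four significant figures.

apogee radius ≈ 33890 km

r_p = 7.143×10⁶ m.
Specific energy ε = v²/2 − μ/r = -9.713×10⁶ J/kg, so a = −μ/(2ε) = 2.052×10⁷ m.
The apsides satisfy r_p + r_a = 2a, so the apogee radius is 2a − r_p = 3.389×10⁷ m = 33894 km.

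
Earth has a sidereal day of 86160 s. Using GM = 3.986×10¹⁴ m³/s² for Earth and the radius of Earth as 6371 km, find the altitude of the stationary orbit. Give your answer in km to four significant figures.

h_sync ≈ 35790 km

A synchronous orbit has period T, so by Kepler's third law a = (μT²/4π²)^(1/3).
μT²/4π² = 3.986×10¹⁴ × (8.616×10⁴)² / 39.48 = 7.495×10²² m³.
a = 4.216×10⁷ m = 42163 km.
Altitude h = a − R = 42163 − 6371 = 35792 km.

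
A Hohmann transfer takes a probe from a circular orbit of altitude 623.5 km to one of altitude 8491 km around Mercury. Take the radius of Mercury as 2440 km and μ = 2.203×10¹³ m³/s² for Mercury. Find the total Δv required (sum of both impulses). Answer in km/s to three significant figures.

r₁ = 2440 + 623.5 = 3063.5 km = 3.0635×10⁶ m.
r₂ = 2440 + 8491 = 10931 km = 1.0931×10⁷ m.
Transfer ellipse a_t = (r₁ + r₂)/2 = 6.997×10⁶ m.
At r₁: circular v_c1 = √(μ/r₁) = 2682 m/s; transfer-periherm v_p = √[μ(2/r₁ − 1/a_t)] = 3352 m/s.
Δv₁ = v_p − v_c1 = 670.1 m/s.
At r₂: circular v_c2 = √(μ/r₂) = 1420 m/s; transfer-apoherm v_a = √[μ(2/r₂ − 1/a_t)] = 939.3 m/s.
Δv₂ = v_c2 − v_a = 480.3 m/s.
Total Δv = Δv₁ + Δv₂ = 1150 m/s = 1.150 km/s.

Δv_total ≈ 1.15 km/s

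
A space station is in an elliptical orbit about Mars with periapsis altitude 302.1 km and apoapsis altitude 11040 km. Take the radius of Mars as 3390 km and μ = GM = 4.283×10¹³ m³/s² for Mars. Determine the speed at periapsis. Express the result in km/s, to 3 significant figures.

r_p = 3390 + 302.1 = 3692.1 km = 3.6921×10⁶ m.
r_a = 3390 + 11040 = 14430 km = 1.4430×10⁷ m.
Semi-major axis a = (r_p + r_a)/2 = 9061.0 km = 9.061×10⁶ m.
Vis-viva: v² = μ(2/r − 1/a) = 4.283×10¹³ × (5.417×10⁻⁷ − 1.104×10⁻⁷) = 1.847×10⁷ m²/s².
v = 4298 m/s = 4.298 km/s.

v ≈ 4.30 km/s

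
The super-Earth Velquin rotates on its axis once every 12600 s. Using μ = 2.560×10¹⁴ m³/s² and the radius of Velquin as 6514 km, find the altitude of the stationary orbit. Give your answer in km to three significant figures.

h_sync ≈ 3580 km

A synchronous orbit has period T, so by Kepler's third law a = (μT²/4π²)^(1/3).
μT²/4π² = 2.560×10¹⁴ × (1.260×10⁴)² / 39.48 = 1.029×10²¹ m³.
a = 1.010×10⁷ m = 10097 km.
Altitude h = a − R = 10097 − 6514 = 3583.3 km.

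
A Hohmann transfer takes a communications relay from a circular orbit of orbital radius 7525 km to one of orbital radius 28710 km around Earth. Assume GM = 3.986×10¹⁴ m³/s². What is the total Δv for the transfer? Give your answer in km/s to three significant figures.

Δv_total ≈ 3.21 km/s

r₁ = 7525 km = 7.525×10⁶ m.
r₂ = 28710 km = 2.871×10⁷ m.
Transfer ellipse a_t = (r₁ + r₂)/2 = 1.812×10⁷ m.
At r₁: circular v_c1 = √(μ/r₁) = 7278 m/s; transfer-perigee v_p = √[μ(2/r₁ − 1/a_t)] = 9162 m/s.
Δv₁ = v_p − v_c1 = 1884 m/s.
At r₂: circular v_c2 = √(μ/r₂) = 3726 m/s; transfer-apogee v_a = √[μ(2/r₂ − 1/a_t)] = 2401 m/s.
Δv₂ = v_c2 − v_a = 1325 m/s.
Total Δv = Δv₁ + Δv₂ = 3209 m/s = 3.209 km/s.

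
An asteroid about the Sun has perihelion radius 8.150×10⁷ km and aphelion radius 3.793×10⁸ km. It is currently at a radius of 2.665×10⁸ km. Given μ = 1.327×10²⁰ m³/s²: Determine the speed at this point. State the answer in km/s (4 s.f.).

v ≈ 20.49 km/s

Semi-major axis a = (r_p + r_a)/2 = 2.3040×10⁸ km = 2.304×10¹¹ m.
Vis-viva: v² = μ(2/r − 1/a) = 1.327×10²⁰ × (7.505×10⁻¹² − 4.340×10⁻¹²) = 4.199×10⁸ m²/s².
v = 20490 m/s = 20.49 km/s.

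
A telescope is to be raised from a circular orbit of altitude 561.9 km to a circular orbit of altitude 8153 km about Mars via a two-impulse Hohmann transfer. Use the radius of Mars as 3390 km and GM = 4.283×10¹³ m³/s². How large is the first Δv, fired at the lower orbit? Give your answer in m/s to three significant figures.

r₁ = 3390 + 561.9 = 3951.9 km = 3.9519×10⁶ m.
r₂ = 3390 + 8153 = 11543 km = 1.1543×10⁷ m.
Transfer ellipse a_t = (r₁ + r₂)/2 = 7.747×10⁶ m.
At r₁: circular v_c1 = √(μ/r₁) = 3292 m/s; transfer-periapsis v_p = √[μ(2/r₁ − 1/a_t)] = 4018 m/s.
Δv₁ = v_p − v_c1 = 726.3 m/s.

Δv ≈ 726 m/s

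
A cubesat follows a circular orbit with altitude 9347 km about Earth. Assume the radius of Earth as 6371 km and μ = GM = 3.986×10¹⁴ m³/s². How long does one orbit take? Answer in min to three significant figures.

T ≈ 327 min

r = 6371 + 9347 = 15718 km = 1.5718×10⁷ m.
Kepler's third law: T = 2π√(r³/μ) = 2π√((1.572×10⁷)³ / 3.986×10¹⁴).
r³/μ = 9.742×10⁶ s², so T = 2π × 3.121×10³ = 1.961×10⁴ s.
Converting: 1.961×10⁴ s ÷ 60.00 = 326.9 min.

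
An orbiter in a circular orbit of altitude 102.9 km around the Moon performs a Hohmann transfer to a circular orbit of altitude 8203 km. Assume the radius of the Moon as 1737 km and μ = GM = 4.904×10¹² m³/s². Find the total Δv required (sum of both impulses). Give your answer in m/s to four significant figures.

r₁ = 1737 + 102.9 = 1839.9 km = 1.8399×10⁶ m.
r₂ = 1737 + 8203 = 9940.0 km = 9.9400×10⁶ m.
Transfer ellipse a_t = (r₁ + r₂)/2 = 5.890×10⁶ m.
At r₁: circular v_c1 = √(μ/r₁) = 1633 m/s; transfer-perilune v_p = √[μ(2/r₁ − 1/a_t)] = 2121 m/s.
Δv₁ = v_p − v_c1 = 488.3 m/s.
At r₂: circular v_c2 = √(μ/r₂) = 702.4 m/s; transfer-apolune v_a = √[μ(2/r₂ − 1/a_t)] = 392.6 m/s.
Δv₂ = v_c2 − v_a = 309.8 m/s.
Total Δv = Δv₁ + Δv₂ = 798.1 m/s.

Δv_total ≈ 798.1 m/s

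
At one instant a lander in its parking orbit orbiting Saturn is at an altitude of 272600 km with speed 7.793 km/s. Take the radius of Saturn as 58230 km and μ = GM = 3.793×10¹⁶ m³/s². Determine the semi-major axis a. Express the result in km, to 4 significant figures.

r = 58230 + 272600 = 3.3083×10⁵ km = 3.308×10⁸ m.
Vis-viva rearranged: 1/a = 2/r − v²/μ = 6.045×10⁻⁹ − 1.601×10⁻⁹ = 4.444×10⁻⁹ m⁻¹.
a = 2.250×10⁸ m = 2.2501×10⁵ km.

a ≈ 2.250×10⁵ km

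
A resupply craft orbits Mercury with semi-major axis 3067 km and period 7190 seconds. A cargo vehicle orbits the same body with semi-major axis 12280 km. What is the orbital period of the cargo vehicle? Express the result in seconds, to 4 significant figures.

Kepler's third law: T² ∝ a³, so T₂ = T₁ (a₂/a₁)^(3/2).
a₂/a₁ = 4.004, (a₂/a₁)^(3/2) = 8.012.
T₂ = 7190 × 8.012 = 57600 seconds.

T₂ ≈ 57600 seconds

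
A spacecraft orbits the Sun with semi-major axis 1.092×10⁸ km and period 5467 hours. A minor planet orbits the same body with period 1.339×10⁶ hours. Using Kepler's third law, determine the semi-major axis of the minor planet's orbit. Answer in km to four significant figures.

a₂ ≈ 4.275×10⁹ km

Kepler's third law: a³ ∝ T², so a₂ = a₁ (T₂/T₁)^(2/3).
T₂/T₁ = 244.9, (T₂/T₁)^(2/3) = 39.15.
a₂ = 1.092×10⁸ × 39.15 = 4.275×10⁹ km.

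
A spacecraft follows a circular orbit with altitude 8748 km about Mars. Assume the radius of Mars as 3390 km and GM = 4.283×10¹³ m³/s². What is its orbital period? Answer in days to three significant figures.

T ≈ 0.47 days

r = 3390 + 8748 = 12138 km = 1.2138×10⁷ m.
Kepler's third law: T = 2π√(r³/μ) = 2π√((1.214×10⁷)³ / 4.283×10¹³).
r³/μ = 4.175×10⁷ s², so T = 2π × 6.462×10³ = 4.060×10⁴ s.
Converting: 4.060×10⁴ s ÷ 86400 = 0.4699 days.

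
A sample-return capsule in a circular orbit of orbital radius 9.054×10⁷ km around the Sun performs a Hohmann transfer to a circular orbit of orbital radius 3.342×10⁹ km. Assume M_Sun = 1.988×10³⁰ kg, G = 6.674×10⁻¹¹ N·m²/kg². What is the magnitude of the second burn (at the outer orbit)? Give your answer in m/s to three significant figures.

Δv ≈ 4850 m/s

μ = GM = 6.674×10⁻¹¹ × 1.988×10³⁰ = 1.327×10²⁰ m³/s².
r₁ = 9.054×10⁷ km = 9.054×10¹⁰ m.
r₂ = 3.342×10⁹ km = 3.342×10¹² m.
Transfer ellipse a_t = (r₁ + r₂)/2 = 1.716×10¹² m.
At r₁: circular v_c1 = √(μ/r₁) = 38280 m/s; transfer-perihelion v_p = √[μ(2/r₁ − 1/a_t)] = 53420 m/s.
At r₂: circular v_c2 = √(μ/r₂) = 6301 m/s; transfer-aphelion v_a = √[μ(2/r₂ − 1/a_t)] = 1447 m/s.
Δv₂ = v_c2 − v_a = 4854 m/s.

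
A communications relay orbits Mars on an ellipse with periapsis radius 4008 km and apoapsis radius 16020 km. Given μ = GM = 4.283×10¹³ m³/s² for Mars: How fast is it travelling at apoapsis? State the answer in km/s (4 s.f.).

Semi-major axis a = (r_p + r_a)/2 = 10014 km = 1.001×10⁷ m.
Vis-viva: v² = μ(2/r − 1/a) = 4.283×10¹³ × (1.248×10⁻⁷ − 9.986×10⁻⁸) = 1.070×10⁶ m²/s².
v = 1034 m/s = 1.034 km/s.

v ≈ 1.034 km/s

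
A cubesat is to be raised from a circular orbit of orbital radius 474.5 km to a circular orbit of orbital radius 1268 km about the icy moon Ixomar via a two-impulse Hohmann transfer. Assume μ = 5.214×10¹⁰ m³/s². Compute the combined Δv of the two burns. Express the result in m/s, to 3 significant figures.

r₁ = 474.5 km = 4.745×10⁵ m.
r₂ = 1268 km = 1.268×10⁶ m.
Transfer ellipse a_t = (r₁ + r₂)/2 = 8.712×10⁵ m.
At r₁: circular v_c1 = √(μ/r₁) = 331.5 m/s; transfer-periapsis v_p = √[μ(2/r₁ − 1/a_t)] = 399.9 m/s.
Δv₁ = v_p − v_c1 = 68.42 m/s.
At r₂: circular v_c2 = √(μ/r₂) = 202.8 m/s; transfer-apoapsis v_a = √[μ(2/r₂ − 1/a_t)] = 149.6 m/s.
Δv₂ = v_c2 − v_a = 53.13 m/s.
Total Δv = Δv₁ + Δv₂ = 121.5 m/s.

Δv_total ≈ 122 m/s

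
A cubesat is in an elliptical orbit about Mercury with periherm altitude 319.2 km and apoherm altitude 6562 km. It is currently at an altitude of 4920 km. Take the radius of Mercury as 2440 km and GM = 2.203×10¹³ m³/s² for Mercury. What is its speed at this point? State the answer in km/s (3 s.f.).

r_p = 2440 + 319.2 = 2759.2 km = 2.7592×10⁶ m.
r_a = 2440 + 6562 = 9002.0 km = 9.0020×10⁶ m.
r = 2440 + 4920 = 7360.0 km = 7.360×10⁶ m.
Semi-major axis a = (r_p + r_a)/2 = 5880.6 km = 5.881×10⁶ m.
Vis-viva: v² = μ(2/r − 1/a) = 2.203×10¹³ × (2.717×10⁻⁷ − 1.701×10⁻⁷) = 2.240×10⁶ m²/s².
v = 1497 m/s = 1.497 km/s.

v ≈ 1.50 km/s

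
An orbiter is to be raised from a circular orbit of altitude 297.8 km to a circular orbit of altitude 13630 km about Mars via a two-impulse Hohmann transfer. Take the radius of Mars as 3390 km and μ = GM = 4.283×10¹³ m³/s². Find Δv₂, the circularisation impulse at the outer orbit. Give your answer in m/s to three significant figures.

Δv ≈ 640 m/s

r₁ = 3390 + 297.8 = 3687.8 km = 3.6878×10⁶ m.
r₂ = 3390 + 13630 = 17020 km = 1.7020×10⁷ m.
Transfer ellipse a_t = (r₁ + r₂)/2 = 1.035×10⁷ m.
At r₁: circular v_c1 = √(μ/r₁) = 3408 m/s; transfer-periapsis v_p = √[μ(2/r₁ − 1/a_t)] = 4369 m/s.
At r₂: circular v_c2 = √(μ/r₂) = 1586 m/s; transfer-apoapsis v_a = √[μ(2/r₂ − 1/a_t)] = 946.7 m/s.
Δv₂ = v_c2 − v_a = 639.6 m/s.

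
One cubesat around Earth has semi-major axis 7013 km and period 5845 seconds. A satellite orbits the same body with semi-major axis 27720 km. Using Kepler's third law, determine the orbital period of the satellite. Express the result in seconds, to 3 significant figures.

T₂ ≈ 45900 seconds

Kepler's third law: T² ∝ a³, so T₂ = T₁ (a₂/a₁)^(3/2).
a₂/a₁ = 3.953, (a₂/a₁)^(3/2) = 7.858.
T₂ = 5845 × 7.858 = 45930 seconds.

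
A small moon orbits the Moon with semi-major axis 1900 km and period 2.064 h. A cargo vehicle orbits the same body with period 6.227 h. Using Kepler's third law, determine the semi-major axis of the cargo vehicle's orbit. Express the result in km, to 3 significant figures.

Kepler's third law: a³ ∝ T², so a₂ = a₁ (T₂/T₁)^(2/3).
T₂/T₁ = 3.017, (T₂/T₁)^(2/3) = 2.088.
a₂ = 1900 × 2.088 = 3967 km.

a₂ ≈ 3970 km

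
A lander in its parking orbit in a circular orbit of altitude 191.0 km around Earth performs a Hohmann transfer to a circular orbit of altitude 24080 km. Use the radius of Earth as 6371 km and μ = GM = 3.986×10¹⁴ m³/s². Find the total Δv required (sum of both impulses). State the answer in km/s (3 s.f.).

r₁ = 6371 + 191.0 = 6562.0 km = 6.5620×10⁶ m.
r₂ = 6371 + 24080 = 30451 km = 3.0451×10⁷ m.
Transfer ellipse a_t = (r₁ + r₂)/2 = 1.851×10⁷ m.
At r₁: circular v_c1 = √(μ/r₁) = 7794 m/s; transfer-perigee v_p = √[μ(2/r₁ − 1/a_t)] = 9997 m/s.
Δv₁ = v_p − v_c1 = 2204 m/s.
At r₂: circular v_c2 = √(μ/r₂) = 3618 m/s; transfer-apogee v_a = √[μ(2/r₂ − 1/a_t)] = 2154 m/s.
Δv₂ = v_c2 − v_a = 1464 m/s.
Total Δv = Δv₁ + Δv₂ = 3667 m/s = 3.667 km/s.

Δv_total ≈ 3.67 km/s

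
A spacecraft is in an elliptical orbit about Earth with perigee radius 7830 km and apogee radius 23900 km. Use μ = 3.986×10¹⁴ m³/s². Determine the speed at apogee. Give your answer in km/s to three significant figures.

Semi-major axis a = (r_p + r_a)/2 = 15865 km = 1.586×10⁷ m.
Vis-viva: v² = μ(2/r − 1/a) = 3.986×10¹⁴ × (8.368×10⁻⁸ − 6.303×10⁻⁸) = 8.231×10⁶ m²/s².
v = 2869 m/s = 2.869 km/s.

v ≈ 2.87 km/s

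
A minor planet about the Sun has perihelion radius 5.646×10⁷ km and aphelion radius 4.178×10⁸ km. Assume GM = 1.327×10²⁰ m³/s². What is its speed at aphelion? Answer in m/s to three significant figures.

v ≈ 8700 m/s

Semi-major axis a = (r_p + r_a)/2 = 2.3713×10⁸ km = 2.371×10¹¹ m.
Vis-viva: v² = μ(2/r − 1/a) = 1.327×10²⁰ × (4.787×10⁻¹² − 4.217×10⁻¹²) = 7.562×10⁷ m²/s².
v = 8696 m/s.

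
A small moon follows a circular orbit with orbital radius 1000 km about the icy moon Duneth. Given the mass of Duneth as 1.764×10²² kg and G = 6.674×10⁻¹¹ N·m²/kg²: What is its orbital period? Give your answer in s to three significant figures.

μ = GM = 6.674×10⁻¹¹ × 1.764×10²² = 1.177×10¹² m³/s².
r = 1000 km = 1.000×10⁶ m.
Kepler's third law: T = 2π√(r³/μ) = 2π√((1.000×10⁶)³ / 1.177×10¹²).
r³/μ = 8.494×10⁵ s², so T = 2π × 9.216×10² = 5.791×10³ s.

T ≈ 5790 s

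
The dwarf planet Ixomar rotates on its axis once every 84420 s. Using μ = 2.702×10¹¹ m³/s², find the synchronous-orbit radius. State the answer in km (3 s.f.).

A synchronous orbit has period T, so by Kepler's third law a = (μT²/4π²)^(1/3).
μT²/4π² = 2.702×10¹¹ × (8.442×10⁴)² / 39.48 = 4.878×10¹⁹ m³.
a = 3.654×10⁶ m = 3653.7 km.

r_sync ≈ 3650 km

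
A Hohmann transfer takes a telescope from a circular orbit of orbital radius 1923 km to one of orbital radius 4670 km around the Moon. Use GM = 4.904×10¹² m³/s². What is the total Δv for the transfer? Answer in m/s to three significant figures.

r₁ = 1923 km = 1.923×10⁶ m.
r₂ = 4670 km = 4.670×10⁶ m.
Transfer ellipse a_t = (r₁ + r₂)/2 = 3.296×10⁶ m.
At r₁: circular v_c1 = √(μ/r₁) = 1597 m/s; transfer-perilune v_p = √[μ(2/r₁ − 1/a_t)] = 1901 m/s.
Δv₁ = v_p − v_c1 = 303.8 m/s.
At r₂: circular v_c2 = √(μ/r₂) = 1025 m/s; transfer-apolune v_a = √[μ(2/r₂ − 1/a_t)] = 782.7 m/s.
Δv₂ = v_c2 − v_a = 242.1 m/s.
Total Δv = Δv₁ + Δv₂ = 545.9 m/s.

Δv_total ≈ 546 m/s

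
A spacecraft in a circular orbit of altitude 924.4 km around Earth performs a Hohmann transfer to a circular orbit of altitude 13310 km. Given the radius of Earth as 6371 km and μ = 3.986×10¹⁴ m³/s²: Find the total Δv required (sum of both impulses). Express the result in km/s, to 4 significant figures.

r₁ = 6371 + 924.4 = 7295.4 km = 7.2954×10⁶ m.
r₂ = 6371 + 13310 = 19681 km = 1.9681×10⁷ m.
Transfer ellipse a_t = (r₁ + r₂)/2 = 1.349×10⁷ m.
At r₁: circular v_c1 = √(μ/r₁) = 7392 m/s; transfer-perigee v_p = √[μ(2/r₁ − 1/a_t)] = 8929 m/s.
Δv₁ = v_p − v_c1 = 1537 m/s.
At r₂: circular v_c2 = √(μ/r₂) = 4500 m/s; transfer-apogee v_a = √[μ(2/r₂ − 1/a_t)] = 3310 m/s.
Δv₂ = v_c2 − v_a = 1191 m/s.
Total Δv = Δv₁ + Δv₂ = 2728 m/s = 2.728 km/s.

Δv_total ≈ 2.728 km/s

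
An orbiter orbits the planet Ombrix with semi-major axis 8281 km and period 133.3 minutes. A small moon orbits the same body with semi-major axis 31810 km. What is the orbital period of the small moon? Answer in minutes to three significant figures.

T₂ ≈ 1000 minutes

Kepler's third law: T² ∝ a³, so T₂ = T₁ (a₂/a₁)^(3/2).
a₂/a₁ = 3.841, (a₂/a₁)^(3/2) = 7.529.
T₂ = 133.3 × 7.529 = 1004 minutes.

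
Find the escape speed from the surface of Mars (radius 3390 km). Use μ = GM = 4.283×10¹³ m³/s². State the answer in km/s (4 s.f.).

v_esc ≈ 5.027 km/s

r = R = 3.390×10⁶ m.
Escape speed v_esc = √(2μ/r) = √(2 × 4.283×10¹³ / 3.390×10⁶) = √(2.527×10⁷) = 5027 m/s.
= 5.027 km/s.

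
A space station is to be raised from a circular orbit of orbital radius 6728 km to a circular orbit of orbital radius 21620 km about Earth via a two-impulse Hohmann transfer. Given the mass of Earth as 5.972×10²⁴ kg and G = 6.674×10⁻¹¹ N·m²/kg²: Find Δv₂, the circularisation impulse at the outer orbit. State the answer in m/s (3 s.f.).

Δv ≈ 1340 m/s

μ = GM = 6.674×10⁻¹¹ × 5.972×10²⁴ = 3.986×10¹⁴ m³/s².
r₁ = 6728 km = 6.728×10⁶ m.
r₂ = 21620 km = 2.162×10⁷ m.
Transfer ellipse a_t = (r₁ + r₂)/2 = 1.417×10⁷ m.
At r₁: circular v_c1 = √(μ/r₁) = 7697 m/s; transfer-perigee v_p = √[μ(2/r₁ − 1/a_t)] = 9506 m/s.
At r₂: circular v_c2 = √(μ/r₂) = 4294 m/s; transfer-apogee v_a = √[μ(2/r₂ − 1/a_t)] = 2958 m/s.
Δv₂ = v_c2 − v_a = 1335 m/s.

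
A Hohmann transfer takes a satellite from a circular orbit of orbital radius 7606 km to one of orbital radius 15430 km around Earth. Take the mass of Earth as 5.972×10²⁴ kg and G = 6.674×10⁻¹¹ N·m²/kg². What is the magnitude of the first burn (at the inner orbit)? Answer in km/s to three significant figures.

Δv ≈ 1.14 km/s

μ = GM = 6.674×10⁻¹¹ × 5.972×10²⁴ = 3.986×10¹⁴ m³/s².
r₁ = 7606 km = 7.606×10⁶ m.
r₂ = 15430 km = 1.543×10⁷ m.
Transfer ellipse a_t = (r₁ + r₂)/2 = 1.152×10⁷ m.
At r₁: circular v_c1 = √(μ/r₁) = 7239 m/s; transfer-perigee v_p = √[μ(2/r₁ − 1/a_t)] = 8379 m/s.
Δv₁ = v_p − v_c1 = 1140 m/s.
= 1.140 km/s.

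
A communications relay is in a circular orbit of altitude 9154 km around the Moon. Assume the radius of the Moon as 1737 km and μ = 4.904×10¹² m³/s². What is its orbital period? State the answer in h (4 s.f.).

r = 1737 + 9154 = 10891 km = 1.0891×10⁷ m.
Kepler's third law: T = 2π√(r³/μ) = 2π√((1.089×10⁷)³ / 4.904×10¹²).
r³/μ = 2.634×10⁸ s², so T = 2π × 1.623×10⁴ = 1.020×10⁵ s.
Converting: 1.020×10⁵ s ÷ 3600 = 28.33 h.

T ≈ 28.33 h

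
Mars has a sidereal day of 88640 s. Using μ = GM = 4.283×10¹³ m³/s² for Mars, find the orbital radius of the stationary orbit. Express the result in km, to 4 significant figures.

A synchronous orbit has period T, so by Kepler's third law a = (μT²/4π²)^(1/3).
μT²/4π² = 4.283×10¹³ × (8.864×10⁴)² / 39.48 = 8.524×10²¹ m³.
a = 2.043×10⁷ m = 20428 km.

r_sync ≈ 20430 km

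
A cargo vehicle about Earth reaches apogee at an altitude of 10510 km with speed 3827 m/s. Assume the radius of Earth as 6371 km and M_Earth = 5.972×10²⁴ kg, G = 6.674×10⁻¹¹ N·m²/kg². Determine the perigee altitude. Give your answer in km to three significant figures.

μ = GM = 6.674×10⁻¹¹ × 5.972×10²⁴ = 3.986×10¹⁴ m³/s².
r_a = 6371 + 10510 = 16881 km = 1.688×10⁷ m.
Specific energy ε = v²/2 − μ/r = -1.629×10⁷ J/kg, so a = −μ/(2ε) = 1.224×10⁷ m.
The apsides satisfy r_p + r_a = 2a, so the perigee radius is 2a − r_a = 7.590×10⁶ m = 7589.7 km.
Perigee altitude = 7589.7 − 6371 = 1218.7 km.

perigee altitude ≈ 1220 km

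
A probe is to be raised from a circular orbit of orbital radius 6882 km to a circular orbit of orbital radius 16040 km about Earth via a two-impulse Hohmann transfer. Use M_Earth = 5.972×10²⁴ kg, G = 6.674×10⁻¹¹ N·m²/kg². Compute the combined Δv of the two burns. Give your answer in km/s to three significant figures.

Δv_total ≈ 2.51 km/s

μ = GM = 6.674×10⁻¹¹ × 5.972×10²⁴ = 3.986×10¹⁴ m³/s².
r₁ = 6882 km = 6.882×10⁶ m.
r₂ = 16040 km = 1.604×10⁷ m.
Transfer ellipse a_t = (r₁ + r₂)/2 = 1.146×10⁷ m.
At r₁: circular v_c1 = √(μ/r₁) = 7610 m/s; transfer-perigee v_p = √[μ(2/r₁ − 1/a_t)] = 9003 m/s.
Δv₁ = v_p − v_c1 = 1393 m/s.
At r₂: circular v_c2 = √(μ/r₂) = 4985 m/s; transfer-apogee v_a = √[μ(2/r₂ − 1/a_t)] = 3863 m/s.
Δv₂ = v_c2 − v_a = 1122 m/s.
Total Δv = Δv₁ + Δv₂ = 2515 m/s = 2.515 km/s.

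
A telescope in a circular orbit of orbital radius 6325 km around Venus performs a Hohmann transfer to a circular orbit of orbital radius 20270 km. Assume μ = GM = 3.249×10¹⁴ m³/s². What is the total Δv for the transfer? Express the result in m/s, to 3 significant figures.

r₁ = 6325 km = 6.325×10⁶ m.
r₂ = 20270 km = 2.027×10⁷ m.
Transfer ellipse a_t = (r₁ + r₂)/2 = 1.330×10⁷ m.
At r₁: circular v_c1 = √(μ/r₁) = 7167 m/s; transfer-periapsis v_p = √[μ(2/r₁ − 1/a_t)] = 8849 m/s.
Δv₁ = v_p − v_c1 = 1682 m/s.
At r₂: circular v_c2 = √(μ/r₂) = 4004 m/s; transfer-apoapsis v_a = √[μ(2/r₂ − 1/a_t)] = 2761 m/s.
Δv₂ = v_c2 − v_a = 1242 m/s.
Total Δv = Δv₁ + Δv₂ = 2924 m/s.

Δv_total ≈ 2920 m/s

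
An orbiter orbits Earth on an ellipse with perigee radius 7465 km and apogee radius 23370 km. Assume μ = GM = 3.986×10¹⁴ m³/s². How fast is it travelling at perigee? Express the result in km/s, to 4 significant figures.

v ≈ 8.997 km/s

Semi-major axis a = (r_p + r_a)/2 = 15418 km = 1.542×10⁷ m.
Vis-viva: v² = μ(2/r − 1/a) = 3.986×10¹⁴ × (2.679×10⁻⁷ − 6.486×10⁻⁸) = 8.094×10⁷ m²/s².
v = 8997 m/s = 8.997 km/s.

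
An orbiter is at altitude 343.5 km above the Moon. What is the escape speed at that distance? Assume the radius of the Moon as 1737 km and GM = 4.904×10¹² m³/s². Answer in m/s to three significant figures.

v_esc ≈ 2170 m/s

r = 1737 + 343.5 = 2080.5 km = 2.0805×10⁶ m.
Escape speed v_esc = √(2μ/r) = √(2 × 4.904×10¹² / 2.080×10⁶) = √(4.714×10⁶) = 2171 m/s.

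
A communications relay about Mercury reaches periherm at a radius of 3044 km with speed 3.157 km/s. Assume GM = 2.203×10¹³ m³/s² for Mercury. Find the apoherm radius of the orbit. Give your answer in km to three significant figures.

r_p = 3.044×10⁶ m.
Specific energy ε = v²/2 − μ/r = -2.254×10⁶ J/kg, so a = −μ/(2ε) = 4.887×10⁶ m.
The apsides satisfy r_p + r_a = 2a, so the apoherm radius is 2a − r_p = 6.730×10⁶ m = 6730.3 km.

apoherm radius ≈ 6730 km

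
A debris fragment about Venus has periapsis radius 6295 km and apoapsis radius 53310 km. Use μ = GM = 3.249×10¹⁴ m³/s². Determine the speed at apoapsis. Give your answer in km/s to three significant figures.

Semi-major axis a = (r_p + r_a)/2 = 29802 km = 2.980×10⁷ m.
Vis-viva: v² = μ(2/r − 1/a) = 3.249×10¹⁴ × (3.752×10⁻⁸ − 3.355×10⁻⁸) = 1.287×10⁶ m²/s².
v = 1135 m/s = 1.135 km/s.

v ≈ 1.13 km/s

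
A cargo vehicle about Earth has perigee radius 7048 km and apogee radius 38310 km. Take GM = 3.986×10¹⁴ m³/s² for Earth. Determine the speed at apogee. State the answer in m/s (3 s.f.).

v ≈ 1800 m/s

Semi-major axis a = (r_p + r_a)/2 = 22679 km = 2.268×10⁷ m.
Vis-viva: v² = μ(2/r − 1/a) = 3.986×10¹⁴ × (5.221×10⁻⁸ − 4.409×10⁻⁸) = 3.233×10⁶ m²/s².
v = 1798 m/s.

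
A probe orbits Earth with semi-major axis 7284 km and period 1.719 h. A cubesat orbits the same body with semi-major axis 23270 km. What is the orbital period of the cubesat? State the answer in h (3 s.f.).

Kepler's third law: T² ∝ a³, so T₂ = T₁ (a₂/a₁)^(3/2).
a₂/a₁ = 3.195, (a₂/a₁)^(3/2) = 5.710.
T₂ = 1.719 × 5.710 = 9.816 h.

T₂ ≈ 9.82 h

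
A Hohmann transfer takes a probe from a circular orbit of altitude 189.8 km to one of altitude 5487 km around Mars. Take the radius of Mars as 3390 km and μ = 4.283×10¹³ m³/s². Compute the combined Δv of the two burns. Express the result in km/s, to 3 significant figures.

Δv_total ≈ 1.20 km/s

r₁ = 3390 + 189.8 = 3579.8 km = 3.5798×10⁶ m.
r₂ = 3390 + 5487 = 8877.0 km = 8.8770×10⁶ m.
Transfer ellipse a_t = (r₁ + r₂)/2 = 6.228×10⁶ m.
At r₁: circular v_c1 = √(μ/r₁) = 3459 m/s; transfer-periapsis v_p = √[μ(2/r₁ − 1/a_t)] = 4129 m/s.
Δv₁ = v_p − v_c1 = 670.5 m/s.
At r₂: circular v_c2 = √(μ/r₂) = 2197 m/s; transfer-apoapsis v_a = √[μ(2/r₂ − 1/a_t)] = 1665 m/s.
Δv₂ = v_c2 − v_a = 531.3 m/s.
Total Δv = Δv₁ + Δv₂ = 1202 m/s = 1.202 km/s.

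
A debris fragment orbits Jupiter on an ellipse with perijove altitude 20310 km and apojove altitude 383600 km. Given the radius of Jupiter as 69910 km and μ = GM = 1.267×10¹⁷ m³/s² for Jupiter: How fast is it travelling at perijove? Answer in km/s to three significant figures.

r_p = 69910 + 20310 = 90220 km = 9.0220×10⁷ m.
r_a = 69910 + 383600 = 453510 km = 4.5351×10⁸ m.
Semi-major axis a = (r_p + r_a)/2 = 2.7186×10⁵ km = 2.719×10⁸ m.
Vis-viva: v² = μ(2/r − 1/a) = 1.267×10¹⁷ × (2.217×10⁻⁸ − 3.678×10⁻⁹) = 2.343×10⁹ m²/s².
v = 48400 m/s = 48.40 km/s.

v ≈ 48.4 km/s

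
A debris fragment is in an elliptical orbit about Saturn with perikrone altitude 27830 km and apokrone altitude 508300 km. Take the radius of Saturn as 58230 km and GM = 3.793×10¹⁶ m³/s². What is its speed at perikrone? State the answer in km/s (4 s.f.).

v ≈ 27.66 km/s

r_p = 58230 + 27830 = 86060 km = 8.6060×10⁷ m.
r_a = 58230 + 508300 = 566530 km = 5.6653×10⁸ m.
Semi-major axis a = (r_p + r_a)/2 = 3.2630×10⁵ km = 3.263×10⁸ m.
Vis-viva: v² = μ(2/r − 1/a) = 3.793×10¹⁶ × (2.324×10⁻⁸ − 3.065×10⁻⁹) = 7.652×10⁸ m²/s².
v = 27660 m/s = 27.66 km/s.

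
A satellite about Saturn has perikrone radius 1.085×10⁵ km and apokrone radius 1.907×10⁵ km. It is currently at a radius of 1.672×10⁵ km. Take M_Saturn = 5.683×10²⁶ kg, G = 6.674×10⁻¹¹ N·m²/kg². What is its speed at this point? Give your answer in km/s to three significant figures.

μ = GM = 6.674×10⁻¹¹ × 5.683×10²⁶ = 3.793×10¹⁶ m³/s².
Semi-major axis a = (r_p + r_a)/2 = 1.4960×10⁵ km = 1.496×10⁸ m.
Vis-viva: v² = μ(2/r − 1/a) = 3.793×10¹⁶ × (1.196×10⁻⁸ − 6.684×10⁻⁹) = 2.002×10⁸ m²/s².
v = 14150 m/s = 14.15 km/s.

v ≈ 14.1 km/s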